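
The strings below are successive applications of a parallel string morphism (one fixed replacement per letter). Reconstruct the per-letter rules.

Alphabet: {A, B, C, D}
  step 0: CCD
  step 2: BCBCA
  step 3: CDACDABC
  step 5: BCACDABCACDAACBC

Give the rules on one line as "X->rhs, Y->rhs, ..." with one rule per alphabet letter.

  step 2 ⇒ step 3: BCBCA ⇒ CD·A·CD·A·BC
    A ↦ BC
    B ↦ CD
    C ↦ A
    D ↦ C  (constrained at step 0)

A->BC, B->CD, C->A, D->C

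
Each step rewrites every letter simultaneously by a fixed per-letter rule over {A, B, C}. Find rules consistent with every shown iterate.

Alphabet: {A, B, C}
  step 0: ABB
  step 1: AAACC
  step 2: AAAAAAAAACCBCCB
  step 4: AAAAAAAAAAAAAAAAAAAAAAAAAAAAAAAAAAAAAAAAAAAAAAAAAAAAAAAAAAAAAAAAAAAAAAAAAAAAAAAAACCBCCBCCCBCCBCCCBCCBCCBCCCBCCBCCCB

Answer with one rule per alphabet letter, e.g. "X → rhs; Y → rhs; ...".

  step 1 ⇒ step 2: AAACC ⇒ AAA·AAA·AAA·CCB·CCB
    A ↦ AAA
    C ↦ CCB
  step 0 ⇒ step 1: ABB ⇒ AAA·C·C
    B ↦ C

A->AAA, B->C, C->CCB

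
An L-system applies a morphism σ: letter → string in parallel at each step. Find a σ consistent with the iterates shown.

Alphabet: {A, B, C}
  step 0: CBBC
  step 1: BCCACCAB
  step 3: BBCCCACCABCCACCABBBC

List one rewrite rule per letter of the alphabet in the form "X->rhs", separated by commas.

A->C, B->CCA, C->B

  step 0 ⇒ step 1: CBBC ⇒ B·CCA·CCA·B
    B ↦ CCA
    C ↦ B
    A ↦ C  (constrained at step 1)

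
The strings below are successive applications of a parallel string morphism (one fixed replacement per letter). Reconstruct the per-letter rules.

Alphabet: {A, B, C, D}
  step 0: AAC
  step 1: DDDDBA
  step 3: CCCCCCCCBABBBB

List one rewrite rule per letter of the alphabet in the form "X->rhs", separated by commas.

  step 0 ⇒ step 1: AAC ⇒ DD·DD·BA
    A ↦ DD
    C ↦ BA
    B ↦ C  (constrained at step 1)
    D ↦ BB  (constrained at step 1)

A->DD, B->C, C->BA, D->BB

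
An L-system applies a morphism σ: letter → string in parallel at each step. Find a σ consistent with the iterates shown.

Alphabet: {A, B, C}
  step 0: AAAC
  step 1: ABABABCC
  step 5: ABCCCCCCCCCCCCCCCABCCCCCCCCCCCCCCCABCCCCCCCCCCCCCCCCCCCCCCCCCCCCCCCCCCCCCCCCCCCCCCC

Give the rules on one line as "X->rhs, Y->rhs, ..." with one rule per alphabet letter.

A->AB, B->C, C->CC

  step 0 ⇒ step 1: AAAC ⇒ AB·AB·AB·CC
    A ↦ AB
    C ↦ CC
    B ↦ C  (constrained at step 1)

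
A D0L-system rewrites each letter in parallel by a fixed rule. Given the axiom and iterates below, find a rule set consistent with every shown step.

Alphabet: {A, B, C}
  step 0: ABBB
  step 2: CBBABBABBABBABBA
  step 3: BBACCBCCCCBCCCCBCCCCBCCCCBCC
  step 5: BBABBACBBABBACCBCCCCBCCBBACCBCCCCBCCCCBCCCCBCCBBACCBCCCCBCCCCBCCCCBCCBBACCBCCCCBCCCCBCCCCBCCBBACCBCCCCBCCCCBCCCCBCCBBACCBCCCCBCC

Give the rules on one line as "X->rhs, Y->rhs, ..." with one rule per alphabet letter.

  step 2 ⇒ step 3: CBBABBABBABBABBA ⇒ BBA·C·C·BCC·C·C·BCC·C·C·BCC·C·C·BCC·C·C·BCC
    A ↦ BCC
    B ↦ C
    C ↦ BBA

A->BCC, B->C, C->BBA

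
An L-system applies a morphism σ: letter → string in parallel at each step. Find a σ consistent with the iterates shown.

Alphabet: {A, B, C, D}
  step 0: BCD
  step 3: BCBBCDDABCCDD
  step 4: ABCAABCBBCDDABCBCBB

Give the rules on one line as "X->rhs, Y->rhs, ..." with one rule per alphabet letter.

A->CDD, B->A, C->BC, D->B

  step 3 ⇒ step 4: BCBBCDDABCCDD ⇒ A·BC·A·A·BC·B·B·CDD·A·BC·BC·B·B
    A ↦ CDD
    B ↦ A
    C ↦ BC
    D ↦ B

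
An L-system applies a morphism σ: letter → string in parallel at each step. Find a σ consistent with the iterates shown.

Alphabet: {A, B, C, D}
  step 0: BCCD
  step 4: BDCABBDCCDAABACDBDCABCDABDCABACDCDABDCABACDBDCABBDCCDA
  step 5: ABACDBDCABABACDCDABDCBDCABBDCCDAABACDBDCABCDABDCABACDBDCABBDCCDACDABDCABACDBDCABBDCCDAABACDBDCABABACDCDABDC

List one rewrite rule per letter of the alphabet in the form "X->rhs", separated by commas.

  step 4 ⇒ step 5: BDCABBDCCDAABACDBDCABCDABDCABACDCDABDCABACDBDCABBDCCDA ⇒ AB·A·CD·BDC·AB·AB·A·CD·CD·A·BDC·BDC·AB·BDC·CD·A·AB·A·CD·BDC·AB·CD·A·BDC·AB·A·CD·BDC·AB·BDC·CD·A·CD·A·BDC·AB·A·CD·BDC·AB·BDC·CD·A·AB·A·CD·BDC·AB·AB·A·CD·CD·A·BDC
    A ↦ BDC
    B ↦ AB
    C ↦ CD
    D ↦ A

A->BDC, B->AB, C->CD, D->A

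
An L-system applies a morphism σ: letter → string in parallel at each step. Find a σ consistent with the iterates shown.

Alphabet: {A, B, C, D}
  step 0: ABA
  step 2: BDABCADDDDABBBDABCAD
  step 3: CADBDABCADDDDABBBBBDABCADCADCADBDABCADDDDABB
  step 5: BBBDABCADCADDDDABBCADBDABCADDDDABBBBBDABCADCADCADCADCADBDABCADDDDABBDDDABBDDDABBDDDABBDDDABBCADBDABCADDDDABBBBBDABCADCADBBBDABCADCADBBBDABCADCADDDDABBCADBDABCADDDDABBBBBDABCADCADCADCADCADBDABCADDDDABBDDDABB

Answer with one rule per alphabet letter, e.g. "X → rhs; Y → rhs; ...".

  step 2 ⇒ step 3: BDABCADDDDABBBDABCAD ⇒ CAD·B·DAB·CAD·DD·DAB·B·B·B·B·DAB·CAD·CAD·CAD·B·DAB·CAD·DD·DAB·B
    A ↦ DAB
    B ↦ CAD
    C ↦ DD
    D ↦ B

A->DAB, B->CAD, C->DD, D->B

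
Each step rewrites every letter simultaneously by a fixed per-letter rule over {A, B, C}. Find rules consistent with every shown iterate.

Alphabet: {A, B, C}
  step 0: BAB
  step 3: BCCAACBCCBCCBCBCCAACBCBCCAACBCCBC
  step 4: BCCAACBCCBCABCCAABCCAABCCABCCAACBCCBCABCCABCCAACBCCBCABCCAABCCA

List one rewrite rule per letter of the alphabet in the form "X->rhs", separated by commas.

  step 3 ⇒ step 4: BCCAACBCCBCCBCBCCAACBCBCCAACBCCBC ⇒ BCC·A·A·CBC·CBC·A·BCC·A·A·BCC·A·A·BCC·A·BCC·A·A·CBC·CBC·A·BCC·A·BCC·A·A·CBC·CBC·A·BCC·A·A·BCC·A
    A ↦ CBC
    B ↦ BCC
    C ↦ A

A->CBC, B->BCC, C->A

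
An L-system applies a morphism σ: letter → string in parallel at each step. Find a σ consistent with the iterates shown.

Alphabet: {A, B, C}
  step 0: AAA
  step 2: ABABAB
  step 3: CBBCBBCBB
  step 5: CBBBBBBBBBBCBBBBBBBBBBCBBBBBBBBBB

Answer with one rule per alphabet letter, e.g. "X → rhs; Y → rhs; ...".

A->C, B->BB, C->AB

  step 2 ⇒ step 3: ABABAB ⇒ C·BB·C·BB·C·BB
    A ↦ C
    B ↦ BB
    C ↦ AB  (constrained at step 3)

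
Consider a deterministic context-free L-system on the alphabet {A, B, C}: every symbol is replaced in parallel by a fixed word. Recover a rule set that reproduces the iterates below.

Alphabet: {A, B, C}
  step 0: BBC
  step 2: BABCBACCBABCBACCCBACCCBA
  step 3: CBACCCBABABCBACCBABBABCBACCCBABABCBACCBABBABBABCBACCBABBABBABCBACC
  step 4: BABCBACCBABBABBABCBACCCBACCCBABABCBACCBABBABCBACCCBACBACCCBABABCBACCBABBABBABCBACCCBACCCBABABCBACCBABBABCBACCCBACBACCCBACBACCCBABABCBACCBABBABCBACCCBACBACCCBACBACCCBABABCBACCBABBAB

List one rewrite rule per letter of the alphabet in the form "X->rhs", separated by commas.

A->CC, B->CBA, C->BAB

  step 3 ⇒ step 4: CBACCCBABABCBACCBABBABCBACCCBABABCBACCBABBABBABCBACCBABBABBABCBACC ⇒ BAB·CBA·CC·BAB·BAB·BAB·CBA·CC·CBA·CC·CBA·BAB·CBA·CC·BAB·BAB·CBA·CC·CBA·CBA·CC·CBA·BAB·CBA·CC·BAB·BAB·BAB·CBA·CC·CBA·CC·CBA·BAB·CBA·CC·BAB·BAB·CBA·CC·CBA·CBA·CC·CBA·CBA·CC·CBA·BAB·CBA·CC·BAB·BAB·CBA·CC·CBA·CBA·CC·CBA·CBA·CC·CBA·BAB·CBA·CC·BAB·BAB
    A ↦ CC
    B ↦ CBA
    C ↦ BAB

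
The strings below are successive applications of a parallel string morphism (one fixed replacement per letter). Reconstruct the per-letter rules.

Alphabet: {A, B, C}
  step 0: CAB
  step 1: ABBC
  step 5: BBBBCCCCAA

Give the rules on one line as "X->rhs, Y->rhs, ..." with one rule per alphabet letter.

  step 0 ⇒ step 1: CAB ⇒ A·BB·C
    A ↦ BB
    B ↦ C
    C ↦ A

A->BB, B->C, C->A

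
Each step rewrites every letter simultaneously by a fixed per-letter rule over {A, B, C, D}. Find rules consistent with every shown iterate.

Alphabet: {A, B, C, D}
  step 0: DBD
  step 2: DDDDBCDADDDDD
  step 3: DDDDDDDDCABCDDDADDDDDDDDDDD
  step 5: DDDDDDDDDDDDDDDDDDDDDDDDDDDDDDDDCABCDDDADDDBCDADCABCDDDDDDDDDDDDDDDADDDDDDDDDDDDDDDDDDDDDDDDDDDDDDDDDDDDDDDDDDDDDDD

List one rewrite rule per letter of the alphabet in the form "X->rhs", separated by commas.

  step 2 ⇒ step 3: DDDDBCDADDDDD ⇒ DD·DD·DD·DD·CA·BCD·DD·AD·DD·DD·DD·DD·DD
    A ↦ AD
    B ↦ CA
    C ↦ BCD
    D ↦ DD

A->AD, B->CA, C->BCD, D->DD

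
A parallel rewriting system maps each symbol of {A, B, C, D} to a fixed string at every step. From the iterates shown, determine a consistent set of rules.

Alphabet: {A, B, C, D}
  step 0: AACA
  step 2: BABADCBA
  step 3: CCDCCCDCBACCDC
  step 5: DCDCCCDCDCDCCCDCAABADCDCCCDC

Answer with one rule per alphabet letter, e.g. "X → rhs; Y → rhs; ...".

  step 2 ⇒ step 3: BABADCBA ⇒ CC·DC·CC·DC·B·A·CC·DC
    A ↦ DC
    B ↦ CC
    C ↦ A
    D ↦ B

A->DC, B->CC, C->A, D->B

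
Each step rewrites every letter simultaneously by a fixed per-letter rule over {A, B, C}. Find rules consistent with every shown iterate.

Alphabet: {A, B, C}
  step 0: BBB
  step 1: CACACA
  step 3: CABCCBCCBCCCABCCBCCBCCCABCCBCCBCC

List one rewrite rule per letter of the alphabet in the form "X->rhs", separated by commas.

  step 0 ⇒ step 1: BBB ⇒ CA·CA·CA
    B ↦ CA
    A ↦ C  (constrained at step 1)
    C ↦ BCC  (constrained at step 1)

A->C, B->CA, C->BCC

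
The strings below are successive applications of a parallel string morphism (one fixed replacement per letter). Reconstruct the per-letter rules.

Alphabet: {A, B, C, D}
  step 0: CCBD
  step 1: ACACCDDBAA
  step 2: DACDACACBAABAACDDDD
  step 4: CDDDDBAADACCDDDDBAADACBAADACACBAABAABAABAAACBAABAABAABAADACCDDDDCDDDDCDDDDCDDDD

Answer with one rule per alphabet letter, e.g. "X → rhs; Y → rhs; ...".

  step 1 ⇒ step 2: ACACCDDBAA ⇒ D·AC·D·AC·AC·BAA·BAA·CDD·D·D
    A ↦ D
    B ↦ CDD
    C ↦ AC
    D ↦ BAA

A->D, B->CDD, C->AC, D->BAA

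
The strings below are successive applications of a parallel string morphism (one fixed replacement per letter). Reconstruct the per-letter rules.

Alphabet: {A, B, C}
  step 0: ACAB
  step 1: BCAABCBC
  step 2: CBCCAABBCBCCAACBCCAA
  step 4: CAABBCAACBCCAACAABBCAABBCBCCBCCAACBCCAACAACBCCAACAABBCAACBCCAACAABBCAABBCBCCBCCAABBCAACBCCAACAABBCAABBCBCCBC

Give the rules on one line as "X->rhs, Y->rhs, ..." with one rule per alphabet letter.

A->B, B->CBC, C->CAA

  step 1 ⇒ step 2: BCAABCBC ⇒ CBC·CAA·B·B·CBC·CAA·CBC·CAA
    A ↦ B
    B ↦ CBC
    C ↦ CAA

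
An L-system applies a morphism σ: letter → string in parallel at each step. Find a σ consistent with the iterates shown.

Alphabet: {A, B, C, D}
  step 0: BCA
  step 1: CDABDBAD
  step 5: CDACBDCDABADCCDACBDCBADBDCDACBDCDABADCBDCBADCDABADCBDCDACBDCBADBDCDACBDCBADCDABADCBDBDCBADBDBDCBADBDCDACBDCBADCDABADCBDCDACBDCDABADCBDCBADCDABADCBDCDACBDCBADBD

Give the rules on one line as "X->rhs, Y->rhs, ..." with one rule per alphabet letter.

  step 0 ⇒ step 1: BCA ⇒ CDA·BD·BAD
    A ↦ BAD
    B ↦ CDA
    C ↦ BD
    D ↦ C  (constrained at step 1)

A->BAD, B->CDA, C->BD, D->C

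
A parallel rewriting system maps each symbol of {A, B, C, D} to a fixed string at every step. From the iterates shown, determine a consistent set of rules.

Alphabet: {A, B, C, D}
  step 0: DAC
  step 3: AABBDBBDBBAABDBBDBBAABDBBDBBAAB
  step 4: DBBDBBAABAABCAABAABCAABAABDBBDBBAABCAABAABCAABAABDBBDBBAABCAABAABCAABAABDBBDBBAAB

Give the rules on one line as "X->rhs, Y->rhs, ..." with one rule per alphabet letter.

A->DBB, B->AAB, C->B, D->C

  step 3 ⇒ step 4: AABBDBBDBBAABDBBDBBAABDBBDBBAAB ⇒ DBB·DBB·AAB·AAB·C·AAB·AAB·C·AAB·AAB·DBB·DBB·AAB·C·AAB·AAB·C·AAB·AAB·DBB·DBB·AAB·C·AAB·AAB·C·AAB·AAB·DBB·DBB·AAB
    A ↦ DBB
    B ↦ AAB
    D ↦ C
    C ↦ B  (constrained at step 0)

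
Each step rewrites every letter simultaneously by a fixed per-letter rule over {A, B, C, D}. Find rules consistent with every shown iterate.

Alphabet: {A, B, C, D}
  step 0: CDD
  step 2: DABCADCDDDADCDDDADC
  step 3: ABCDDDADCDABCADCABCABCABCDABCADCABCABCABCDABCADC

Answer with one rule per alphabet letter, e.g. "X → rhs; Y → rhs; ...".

A->D, B->DD, C->ADC, D->ABC

  step 2 ⇒ step 3: DABCADCDDDADCDDDADC ⇒ ABC·D·DD·ADC·D·ABC·ADC·ABC·ABC·ABC·D·ABC·ADC·ABC·ABC·ABC·D·ABC·ADC
    A ↦ D
    B ↦ DD
    C ↦ ADC
    D ↦ ABC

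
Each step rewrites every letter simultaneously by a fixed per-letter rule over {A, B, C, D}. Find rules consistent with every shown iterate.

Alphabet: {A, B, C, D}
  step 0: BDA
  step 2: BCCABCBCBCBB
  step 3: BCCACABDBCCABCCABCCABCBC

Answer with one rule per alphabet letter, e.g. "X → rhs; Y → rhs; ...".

A->BD, B->BC, C->CA, D->BB

  step 2 ⇒ step 3: BCCABCBCBCBB ⇒ BC·CA·CA·BD·BC·CA·BC·CA·BC·CA·BC·BC
    A ↦ BD
    B ↦ BC
    C ↦ CA
    D ↦ BB  (constrained at step 0)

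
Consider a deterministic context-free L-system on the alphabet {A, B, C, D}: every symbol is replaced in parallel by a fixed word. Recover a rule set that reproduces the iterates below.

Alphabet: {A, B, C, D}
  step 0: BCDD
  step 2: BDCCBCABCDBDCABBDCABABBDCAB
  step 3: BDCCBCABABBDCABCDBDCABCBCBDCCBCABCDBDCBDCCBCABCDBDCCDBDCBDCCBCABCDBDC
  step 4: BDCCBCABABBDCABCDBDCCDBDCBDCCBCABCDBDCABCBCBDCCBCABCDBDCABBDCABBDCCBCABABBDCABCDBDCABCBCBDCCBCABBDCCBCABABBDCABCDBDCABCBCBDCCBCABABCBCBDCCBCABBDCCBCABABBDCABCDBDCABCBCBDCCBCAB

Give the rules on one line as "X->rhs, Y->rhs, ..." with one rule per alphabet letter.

  step 3 ⇒ step 4: BDCCBCABABBDCABCDBDCABCBCBDCCBCABCDBDCBDCCBCABCDBDCCDBDCBDCCBCABCDBDC ⇒ BDC·CBC·AB·AB·BDC·AB·CD·BDC·CD·BDC·BDC·CBC·AB·CD·BDC·AB·CBC·BDC·CBC·AB·CD·BDC·AB·BDC·AB·BDC·CBC·AB·AB·BDC·AB·CD·BDC·AB·CBC·BDC·CBC·AB·BDC·CBC·AB·AB·BDC·AB·CD·BDC·AB·CBC·BDC·CBC·AB·AB·CBC·BDC·CBC·AB·BDC·CBC·AB·AB·BDC·AB·CD·BDC·AB·CBC·BDC·CBC·AB
    A ↦ CD
    B ↦ BDC
    C ↦ AB
    D ↦ CBC

A->CD, B->BDC, C->AB, D->CBC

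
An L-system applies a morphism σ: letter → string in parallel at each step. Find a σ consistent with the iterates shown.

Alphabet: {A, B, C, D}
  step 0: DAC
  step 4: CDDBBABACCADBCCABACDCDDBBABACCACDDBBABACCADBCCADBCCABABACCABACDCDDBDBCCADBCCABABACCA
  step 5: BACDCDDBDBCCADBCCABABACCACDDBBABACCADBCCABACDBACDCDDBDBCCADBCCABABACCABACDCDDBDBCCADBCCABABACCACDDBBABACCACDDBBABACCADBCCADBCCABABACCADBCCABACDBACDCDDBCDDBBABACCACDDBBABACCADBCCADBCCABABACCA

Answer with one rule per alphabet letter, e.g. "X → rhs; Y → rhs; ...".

A->CCA, B->DB, C->BA, D->CD

  step 4 ⇒ step 5: CDDBBABACCADBCCABACDCDDBBABACCACDDBBABACCADBCCADBCCABABACCABACDCDDBDBCCADBCCABABACCA ⇒ BA·CD·CD·DB·DB·CCA·DB·CCA·BA·BA·CCA·CD·DB·BA·BA·CCA·DB·CCA·BA·CD·BA·CD·CD·DB·DB·CCA·DB·CCA·BA·BA·CCA·BA·CD·CD·DB·DB·CCA·DB·CCA·BA·BA·CCA·CD·DB·BA·BA·CCA·CD·DB·BA·BA·CCA·DB·CCA·DB·CCA·BA·BA·CCA·DB·CCA·BA·CD·BA·CD·CD·DB·CD·DB·BA·BA·CCA·CD·DB·BA·BA·CCA·DB·CCA·DB·CCA·BA·BA·CCA
    A ↦ CCA
    B ↦ DB
    C ↦ BA
    D ↦ CD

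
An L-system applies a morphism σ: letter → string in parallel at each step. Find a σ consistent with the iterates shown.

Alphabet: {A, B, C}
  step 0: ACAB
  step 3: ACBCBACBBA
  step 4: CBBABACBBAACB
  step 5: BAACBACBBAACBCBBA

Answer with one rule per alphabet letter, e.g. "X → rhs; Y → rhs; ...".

A->CB, B->A, C->B

  step 4 ⇒ step 5: CBBABACBBAACB ⇒ B·A·A·CB·A·CB·B·A·A·CB·CB·B·A
    A ↦ CB
    B ↦ A
    C ↦ B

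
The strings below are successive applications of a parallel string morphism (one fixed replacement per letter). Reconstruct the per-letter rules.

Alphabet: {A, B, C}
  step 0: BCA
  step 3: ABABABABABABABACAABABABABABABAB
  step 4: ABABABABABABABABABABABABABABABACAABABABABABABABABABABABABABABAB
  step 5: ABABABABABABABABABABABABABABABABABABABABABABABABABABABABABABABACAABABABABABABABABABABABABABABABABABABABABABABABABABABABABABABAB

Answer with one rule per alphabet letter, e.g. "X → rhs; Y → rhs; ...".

  step 4 ⇒ step 5: ABABABABABABABABABABABABABABABACAABABABABABABABABABABABABABABAB ⇒ AB·AB·AB·AB·AB·AB·AB·AB·AB·AB·AB·AB·AB·AB·AB·AB·AB·AB·AB·AB·AB·AB·AB·AB·AB·AB·AB·AB·AB·AB·AB·ACA·AB·AB·AB·AB·AB·AB·AB·AB·AB·AB·AB·AB·AB·AB·AB·AB·AB·AB·AB·AB·AB·AB·AB·AB·AB·AB·AB·AB·AB·AB·AB
    A ↦ AB
    B ↦ AB
    C ↦ ACA

A->AB, B->AB, C->ACA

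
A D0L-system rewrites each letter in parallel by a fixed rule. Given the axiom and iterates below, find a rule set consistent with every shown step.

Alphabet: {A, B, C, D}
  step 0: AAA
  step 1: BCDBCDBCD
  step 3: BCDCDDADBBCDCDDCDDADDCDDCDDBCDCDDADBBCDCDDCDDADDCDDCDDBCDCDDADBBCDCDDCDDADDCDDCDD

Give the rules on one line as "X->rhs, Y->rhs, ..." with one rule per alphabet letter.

A->BCD, B->ADB, C->ADD, D->CDD

  step 0 ⇒ step 1: AAA ⇒ BCD·BCD·BCD
    A ↦ BCD
    B ↦ ADB  (constrained at step 1)
    C ↦ ADD  (constrained at step 1)
    D ↦ CDD  (constrained at step 1)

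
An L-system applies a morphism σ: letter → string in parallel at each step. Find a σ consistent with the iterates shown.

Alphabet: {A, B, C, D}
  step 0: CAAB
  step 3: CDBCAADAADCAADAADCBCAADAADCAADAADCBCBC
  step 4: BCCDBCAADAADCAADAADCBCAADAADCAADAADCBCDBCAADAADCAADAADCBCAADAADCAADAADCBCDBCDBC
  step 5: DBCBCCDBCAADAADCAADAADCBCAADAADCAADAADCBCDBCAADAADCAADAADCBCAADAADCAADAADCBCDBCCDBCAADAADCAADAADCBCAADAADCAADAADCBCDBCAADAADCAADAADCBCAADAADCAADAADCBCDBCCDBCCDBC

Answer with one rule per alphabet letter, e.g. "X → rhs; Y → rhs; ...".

A->AAD, B->D, C->BC, D->C

  step 4 ⇒ step 5: BCCDBCAADAADCAADAADCBCAADAADCAADAADCBCDBCAADAADCAADAADCBCAADAADCAADAADCBCDBCDBC ⇒ D·BC·BC·C·D·BC·AAD·AAD·C·AAD·AAD·C·BC·AAD·AAD·C·AAD·AAD·C·BC·D·BC·AAD·AAD·C·AAD·AAD·C·BC·AAD·AAD·C·AAD·AAD·C·BC·D·BC·C·D·BC·AAD·AAD·C·AAD·AAD·C·BC·AAD·AAD·C·AAD·AAD·C·BC·D·BC·AAD·AAD·C·AAD·AAD·C·BC·AAD·AAD·C·AAD·AAD·C·BC·D·BC·C·D·BC·C·D·BC
    A ↦ AAD
    B ↦ D
    C ↦ BC
    D ↦ C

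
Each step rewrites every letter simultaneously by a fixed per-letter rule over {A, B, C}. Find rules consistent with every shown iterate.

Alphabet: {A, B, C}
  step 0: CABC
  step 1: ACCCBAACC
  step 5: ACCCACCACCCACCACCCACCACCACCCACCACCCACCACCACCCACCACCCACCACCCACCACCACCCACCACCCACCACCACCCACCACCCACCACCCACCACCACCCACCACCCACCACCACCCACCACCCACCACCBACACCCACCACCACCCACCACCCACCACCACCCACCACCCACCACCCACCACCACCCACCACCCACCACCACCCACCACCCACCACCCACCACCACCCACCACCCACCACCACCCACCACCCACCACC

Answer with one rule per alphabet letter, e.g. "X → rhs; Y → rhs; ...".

  step 0 ⇒ step 1: CABC ⇒ ACC·C·BA·ACC
    A ↦ C
    B ↦ BA
    C ↦ ACC

A->C, B->BA, C->ACC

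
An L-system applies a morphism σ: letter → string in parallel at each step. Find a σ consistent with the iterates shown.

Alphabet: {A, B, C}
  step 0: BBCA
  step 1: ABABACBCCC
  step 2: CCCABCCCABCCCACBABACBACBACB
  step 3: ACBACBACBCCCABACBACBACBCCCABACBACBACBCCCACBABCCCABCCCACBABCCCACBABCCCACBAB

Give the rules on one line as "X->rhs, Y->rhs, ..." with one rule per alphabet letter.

A->CCC, B->AB, C->ACB

  step 2 ⇒ step 3: CCCABCCCABCCCACBABACBACBACB ⇒ ACB·ACB·ACB·CCC·AB·ACB·ACB·ACB·CCC·AB·ACB·ACB·ACB·CCC·ACB·AB·CCC·AB·CCC·ACB·AB·CCC·ACB·AB·CCC·ACB·AB
    A ↦ CCC
    B ↦ AB
    C ↦ ACB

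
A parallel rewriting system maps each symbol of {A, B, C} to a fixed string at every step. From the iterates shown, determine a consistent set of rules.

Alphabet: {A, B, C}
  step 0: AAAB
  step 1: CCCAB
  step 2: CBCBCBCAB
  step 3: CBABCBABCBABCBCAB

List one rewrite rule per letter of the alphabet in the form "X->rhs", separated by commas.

  step 2 ⇒ step 3: CBCBCBCAB ⇒ CB·AB·CB·AB·CB·AB·CB·C·AB
    A ↦ C
    B ↦ AB
    C ↦ CB

A->C, B->AB, C->CB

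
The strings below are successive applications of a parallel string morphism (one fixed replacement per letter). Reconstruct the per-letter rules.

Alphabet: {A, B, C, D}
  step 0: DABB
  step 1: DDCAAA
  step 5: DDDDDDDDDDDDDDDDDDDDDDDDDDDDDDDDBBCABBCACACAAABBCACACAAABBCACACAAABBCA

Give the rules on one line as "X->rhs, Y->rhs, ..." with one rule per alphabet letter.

  step 0 ⇒ step 1: DABB ⇒ DD·CA·A·A
    A ↦ CA
    B ↦ A
    D ↦ DD
    C ↦ BB  (constrained at step 1)

A->CA, B->A, C->BB, D->DD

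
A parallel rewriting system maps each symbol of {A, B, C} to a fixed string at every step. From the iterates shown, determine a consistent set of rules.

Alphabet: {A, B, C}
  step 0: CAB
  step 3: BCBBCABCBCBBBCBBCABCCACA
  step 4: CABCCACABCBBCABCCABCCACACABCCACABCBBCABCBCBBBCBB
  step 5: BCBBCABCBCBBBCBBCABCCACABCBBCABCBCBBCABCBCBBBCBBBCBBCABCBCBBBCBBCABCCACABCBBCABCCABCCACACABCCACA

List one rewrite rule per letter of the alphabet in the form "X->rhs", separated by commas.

  step 4 ⇒ step 5: CABCCACABCBBCABCCABCCACACABCCACABCBBCABCBCBBBCBB ⇒ BC·BB·CA·BC·BC·BB·BC·BB·CA·BC·CA·CA·BC·BB·CA·BC·BC·BB·CA·BC·BC·BB·BC·BB·BC·BB·CA·BC·BC·BB·BC·BB·CA·BC·CA·CA·BC·BB·CA·BC·CA·BC·CA·CA·CA·BC·CA·CA
    A ↦ BB
    B ↦ CA
    C ↦ BC

A->BB, B->CA, C->BC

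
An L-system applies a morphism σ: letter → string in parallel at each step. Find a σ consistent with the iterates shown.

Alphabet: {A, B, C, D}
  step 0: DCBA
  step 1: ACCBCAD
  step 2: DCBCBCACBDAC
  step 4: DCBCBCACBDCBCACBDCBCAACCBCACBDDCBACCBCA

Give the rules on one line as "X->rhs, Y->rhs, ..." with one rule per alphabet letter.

  step 1 ⇒ step 2: ACCBCAD ⇒ D·CB·CB·CA·CB·D·AC
    A ↦ D
    B ↦ CA
    C ↦ CB
    D ↦ AC

A->D, B->CA, C->CB, D->AC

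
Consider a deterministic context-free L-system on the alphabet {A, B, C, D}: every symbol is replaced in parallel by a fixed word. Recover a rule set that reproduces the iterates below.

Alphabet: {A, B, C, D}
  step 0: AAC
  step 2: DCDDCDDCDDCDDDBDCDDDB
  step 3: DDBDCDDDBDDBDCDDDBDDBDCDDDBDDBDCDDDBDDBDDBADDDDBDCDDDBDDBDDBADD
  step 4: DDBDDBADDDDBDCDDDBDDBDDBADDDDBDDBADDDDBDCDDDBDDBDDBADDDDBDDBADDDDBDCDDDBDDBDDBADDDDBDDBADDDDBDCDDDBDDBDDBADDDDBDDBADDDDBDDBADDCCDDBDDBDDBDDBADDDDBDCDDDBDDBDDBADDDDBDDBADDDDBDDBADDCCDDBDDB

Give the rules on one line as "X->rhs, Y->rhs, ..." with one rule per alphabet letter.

  step 3 ⇒ step 4: DDBDCDDDBDDBDCDDDBDDBDCDDDBDDBDCDDDBDDBDDBADDDDBDCDDDBDDBDDBADD ⇒ DDB·DDB·ADD·DDB·DCD·DDB·DDB·DDB·ADD·DDB·DDB·ADD·DDB·DCD·DDB·DDB·DDB·ADD·DDB·DDB·ADD·DDB·DCD·DDB·DDB·DDB·ADD·DDB·DDB·ADD·DDB·DCD·DDB·DDB·DDB·ADD·DDB·DDB·ADD·DDB·DDB·ADD·CC·DDB·DDB·DDB·DDB·ADD·DDB·DCD·DDB·DDB·DDB·ADD·DDB·DDB·ADD·DDB·DDB·ADD·CC·DDB·DDB
    A ↦ CC
    B ↦ ADD
    C ↦ DCD
    D ↦ DDB

A->CC, B->ADD, C->DCD, D->DDB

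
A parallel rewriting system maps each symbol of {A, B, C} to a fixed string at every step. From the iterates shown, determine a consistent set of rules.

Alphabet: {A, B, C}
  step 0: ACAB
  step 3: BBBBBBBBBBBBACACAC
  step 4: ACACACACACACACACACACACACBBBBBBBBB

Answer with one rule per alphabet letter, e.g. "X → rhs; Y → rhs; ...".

  step 3 ⇒ step 4: BBBBBBBBBBBBACACAC ⇒ AC·AC·AC·AC·AC·AC·AC·AC·AC·AC·AC·AC·B·BB·B·BB·B·BB
    A ↦ B
    B ↦ AC
    C ↦ BB

A->B, B->AC, C->BB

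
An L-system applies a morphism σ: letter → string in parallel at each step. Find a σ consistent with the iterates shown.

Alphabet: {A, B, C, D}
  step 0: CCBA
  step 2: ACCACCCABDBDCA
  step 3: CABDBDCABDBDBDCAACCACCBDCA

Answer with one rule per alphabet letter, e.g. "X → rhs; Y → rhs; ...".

A->CA, B->AC, C->BD, D->C

  step 2 ⇒ step 3: ACCACCCABDBDCA ⇒ CA·BD·BD·CA·BD·BD·BD·CA·AC·C·AC·C·BD·CA
    A ↦ CA
    B ↦ AC
    C ↦ BD
    D ↦ C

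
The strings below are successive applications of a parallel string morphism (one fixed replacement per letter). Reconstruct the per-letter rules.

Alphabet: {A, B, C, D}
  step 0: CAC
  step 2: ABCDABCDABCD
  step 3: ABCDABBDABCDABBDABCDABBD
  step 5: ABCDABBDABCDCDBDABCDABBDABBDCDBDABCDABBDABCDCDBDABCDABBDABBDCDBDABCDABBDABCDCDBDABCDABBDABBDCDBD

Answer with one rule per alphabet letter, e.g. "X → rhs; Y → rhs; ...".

A->AB, B->CD, C->AB, D->BD

  step 2 ⇒ step 3: ABCDABCDABCD ⇒ AB·CD·AB·BD·AB·CD·AB·BD·AB·CD·AB·BD
    A ↦ AB
    B ↦ CD
    C ↦ AB
    D ↦ BD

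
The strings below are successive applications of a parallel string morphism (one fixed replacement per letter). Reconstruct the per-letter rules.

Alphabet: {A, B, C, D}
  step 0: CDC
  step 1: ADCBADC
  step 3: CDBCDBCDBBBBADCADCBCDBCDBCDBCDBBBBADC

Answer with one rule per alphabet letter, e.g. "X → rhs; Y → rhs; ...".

A->BB, B->CDB, C->ADC, D->B

  step 0 ⇒ step 1: CDC ⇒ ADC·B·ADC
    C ↦ ADC
    D ↦ B
    A ↦ BB  (constrained at step 1)
    B ↦ CDB  (constrained at step 1)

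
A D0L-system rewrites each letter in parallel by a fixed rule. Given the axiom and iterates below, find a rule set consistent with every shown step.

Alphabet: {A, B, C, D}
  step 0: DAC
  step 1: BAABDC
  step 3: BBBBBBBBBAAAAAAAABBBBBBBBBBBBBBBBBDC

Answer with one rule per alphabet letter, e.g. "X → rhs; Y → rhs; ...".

  step 0 ⇒ step 1: DAC ⇒ B·AA·BDC
    A ↦ AA
    C ↦ BDC
    D ↦ B
    B ↦ BBB  (constrained at step 1)

A->AA, B->BBB, C->BDC, D->B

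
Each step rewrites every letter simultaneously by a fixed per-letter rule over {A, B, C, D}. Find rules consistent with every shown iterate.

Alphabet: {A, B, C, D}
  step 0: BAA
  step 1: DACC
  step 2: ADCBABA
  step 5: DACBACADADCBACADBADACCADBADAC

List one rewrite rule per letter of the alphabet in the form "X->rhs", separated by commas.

A->C, B->DA, C->BA, D->AD

  step 1 ⇒ step 2: DACC ⇒ AD·C·BA·BA
    A ↦ C
    C ↦ BA
    D ↦ AD
  step 0 ⇒ step 1: BAA ⇒ DA·C·C
    B ↦ DA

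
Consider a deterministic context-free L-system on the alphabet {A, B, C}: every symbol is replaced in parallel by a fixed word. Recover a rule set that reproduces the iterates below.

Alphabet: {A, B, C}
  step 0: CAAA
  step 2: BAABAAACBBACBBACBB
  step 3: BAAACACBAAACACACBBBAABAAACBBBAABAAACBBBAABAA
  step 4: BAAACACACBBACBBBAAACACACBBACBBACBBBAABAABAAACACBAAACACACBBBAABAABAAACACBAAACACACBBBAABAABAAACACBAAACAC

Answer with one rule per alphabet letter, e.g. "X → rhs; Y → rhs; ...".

  step 3 ⇒ step 4: BAAACACBAAACACACBBBAABAAACBBBAABAAACBBBAABAA ⇒ BAA·AC·AC·AC·BB·AC·BB·BAA·AC·AC·AC·BB·AC·BB·AC·BB·BAA·BAA·BAA·AC·AC·BAA·AC·AC·AC·BB·BAA·BAA·BAA·AC·AC·BAA·AC·AC·AC·BB·BAA·BAA·BAA·AC·AC·BAA·AC·AC
    A ↦ AC
    B ↦ BAA
    C ↦ BB

A->AC, B->BAA, C->BB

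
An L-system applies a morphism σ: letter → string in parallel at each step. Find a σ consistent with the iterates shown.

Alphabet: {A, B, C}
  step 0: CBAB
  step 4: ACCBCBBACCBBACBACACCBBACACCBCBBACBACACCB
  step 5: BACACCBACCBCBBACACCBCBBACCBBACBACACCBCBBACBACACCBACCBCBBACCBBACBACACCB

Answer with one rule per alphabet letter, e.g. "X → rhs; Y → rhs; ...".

  step 4 ⇒ step 5: ACCBCBBACCBBACBACACCBBACACCBCBBACBACACCB ⇒ B·AC·AC·CB·AC·CB·CB·B·AC·AC·CB·CB·B·AC·CB·B·AC·B·AC·AC·CB·CB·B·AC·B·AC·AC·CB·AC·CB·CB·B·AC·CB·B·AC·B·AC·AC·CB
    A ↦ B
    B ↦ CB
    C ↦ AC

A->B, B->CB, C->AC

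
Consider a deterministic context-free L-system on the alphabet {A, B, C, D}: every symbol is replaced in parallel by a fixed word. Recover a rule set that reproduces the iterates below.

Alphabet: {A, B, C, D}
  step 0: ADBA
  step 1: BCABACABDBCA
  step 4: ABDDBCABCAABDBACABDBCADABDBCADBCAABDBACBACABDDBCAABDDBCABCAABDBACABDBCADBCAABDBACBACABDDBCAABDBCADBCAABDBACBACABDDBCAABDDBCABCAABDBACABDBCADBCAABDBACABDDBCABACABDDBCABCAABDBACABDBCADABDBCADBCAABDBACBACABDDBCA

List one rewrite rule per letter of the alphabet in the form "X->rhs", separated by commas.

  step 0 ⇒ step 1: ADBA ⇒ BCA·BAC·ABD·BCA
    A ↦ BCA
    B ↦ ABD
    D ↦ BAC
    C ↦ D  (constrained at step 1)

A->BCA, B->ABD, C->D, D->BAC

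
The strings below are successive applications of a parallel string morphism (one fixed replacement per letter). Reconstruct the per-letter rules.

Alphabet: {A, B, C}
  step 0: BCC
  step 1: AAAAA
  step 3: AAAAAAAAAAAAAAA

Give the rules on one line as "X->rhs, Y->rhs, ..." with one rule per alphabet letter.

A->BC, B->A, C->AA

  step 0 ⇒ step 1: BCC ⇒ A·AA·AA
    B ↦ A
    C ↦ AA
    A ↦ BC  (constrained at step 1)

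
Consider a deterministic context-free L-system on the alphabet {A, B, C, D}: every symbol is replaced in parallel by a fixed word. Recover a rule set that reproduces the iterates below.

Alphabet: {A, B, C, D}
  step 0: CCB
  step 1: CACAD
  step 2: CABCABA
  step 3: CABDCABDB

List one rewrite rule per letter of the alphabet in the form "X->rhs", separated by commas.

  step 2 ⇒ step 3: CABCABA ⇒ CA·B·D·CA·B·D·B
    A ↦ B
    B ↦ D
    C ↦ CA
  step 1 ⇒ step 2: CACAD ⇒ CA·B·CA·B·A
    D ↦ A

A->B, B->D, C->CA, D->A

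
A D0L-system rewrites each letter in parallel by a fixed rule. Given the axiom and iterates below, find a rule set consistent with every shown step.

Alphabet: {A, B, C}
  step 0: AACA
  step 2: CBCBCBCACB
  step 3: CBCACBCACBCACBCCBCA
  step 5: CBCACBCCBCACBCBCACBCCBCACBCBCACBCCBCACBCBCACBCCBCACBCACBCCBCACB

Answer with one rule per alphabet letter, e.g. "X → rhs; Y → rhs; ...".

A->C, B->CA, C->CB

  step 2 ⇒ step 3: CBCBCBCACB ⇒ CB·CA·CB·CA·CB·CA·CB·C·CB·CA
    A ↦ C
    B ↦ CA
    C ↦ CB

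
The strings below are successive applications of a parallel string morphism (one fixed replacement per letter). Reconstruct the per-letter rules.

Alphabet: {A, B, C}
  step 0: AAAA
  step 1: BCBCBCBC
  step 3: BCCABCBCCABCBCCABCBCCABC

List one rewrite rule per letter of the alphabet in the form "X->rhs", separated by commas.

  step 0 ⇒ step 1: AAAA ⇒ BC·BC·BC·BC
    A ↦ BC
    B ↦ A  (constrained at step 1)
    C ↦ CA  (constrained at step 1)

A->BC, B->A, C->CA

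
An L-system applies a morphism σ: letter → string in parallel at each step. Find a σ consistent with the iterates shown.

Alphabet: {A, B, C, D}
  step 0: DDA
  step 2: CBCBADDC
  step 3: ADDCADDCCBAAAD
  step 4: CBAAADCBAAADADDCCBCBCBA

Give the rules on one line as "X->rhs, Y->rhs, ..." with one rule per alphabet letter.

A->CB, B->DC, C->AD, D->A

  step 3 ⇒ step 4: ADDCADDCCBAAAD ⇒ CB·A·A·AD·CB·A·A·AD·AD·DC·CB·CB·CB·A
    A ↦ CB
    B ↦ DC
    C ↦ AD
    D ↦ A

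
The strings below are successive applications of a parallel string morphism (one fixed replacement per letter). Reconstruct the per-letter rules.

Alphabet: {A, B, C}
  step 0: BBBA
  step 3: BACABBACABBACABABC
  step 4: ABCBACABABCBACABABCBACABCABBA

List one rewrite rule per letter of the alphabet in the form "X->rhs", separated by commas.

A->C, B->AB, C->BA

  step 3 ⇒ step 4: BACABBACABBACABABC ⇒ AB·C·BA·C·AB·AB·C·BA·C·AB·AB·C·BA·C·AB·C·AB·BA
    A ↦ C
    B ↦ AB
    C ↦ BA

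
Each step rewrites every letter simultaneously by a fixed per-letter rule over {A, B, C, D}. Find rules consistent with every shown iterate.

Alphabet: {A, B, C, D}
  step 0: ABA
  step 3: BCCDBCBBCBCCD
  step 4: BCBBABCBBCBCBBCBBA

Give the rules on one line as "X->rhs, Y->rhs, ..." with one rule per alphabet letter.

A->CD, B->BC, C->B, D->A

  step 3 ⇒ step 4: BCCDBCBBCBCCD ⇒ BC·B·B·A·BC·B·BC·BC·B·BC·B·B·A
    B ↦ BC
    C ↦ B
    D ↦ A
    A ↦ CD  (constrained at step 0)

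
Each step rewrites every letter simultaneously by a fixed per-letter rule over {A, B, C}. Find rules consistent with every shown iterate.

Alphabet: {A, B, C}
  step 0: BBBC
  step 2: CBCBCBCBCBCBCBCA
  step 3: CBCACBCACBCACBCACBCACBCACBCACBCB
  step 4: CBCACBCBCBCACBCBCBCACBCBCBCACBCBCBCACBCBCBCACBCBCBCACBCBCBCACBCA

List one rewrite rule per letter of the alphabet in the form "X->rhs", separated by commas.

  step 3 ⇒ step 4: CBCACBCACBCACBCACBCACBCACBCACBCB ⇒ CB·CA·CB·CB·CB·CA·CB·CB·CB·CA·CB·CB·CB·CA·CB·CB·CB·CA·CB·CB·CB·CA·CB·CB·CB·CA·CB·CB·CB·CA·CB·CA
    A ↦ CB
    B ↦ CA
    C ↦ CB

A->CB, B->CA, C->CB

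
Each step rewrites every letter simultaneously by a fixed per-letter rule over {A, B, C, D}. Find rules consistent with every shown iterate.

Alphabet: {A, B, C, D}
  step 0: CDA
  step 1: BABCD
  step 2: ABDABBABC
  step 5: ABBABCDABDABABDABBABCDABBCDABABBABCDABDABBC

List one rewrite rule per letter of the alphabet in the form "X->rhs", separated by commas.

  step 1 ⇒ step 2: BABCD ⇒ AB·D·AB·BA·BC
    A ↦ D
    B ↦ AB
    C ↦ BA
    D ↦ BC

A->D, B->AB, C->BA, D->BC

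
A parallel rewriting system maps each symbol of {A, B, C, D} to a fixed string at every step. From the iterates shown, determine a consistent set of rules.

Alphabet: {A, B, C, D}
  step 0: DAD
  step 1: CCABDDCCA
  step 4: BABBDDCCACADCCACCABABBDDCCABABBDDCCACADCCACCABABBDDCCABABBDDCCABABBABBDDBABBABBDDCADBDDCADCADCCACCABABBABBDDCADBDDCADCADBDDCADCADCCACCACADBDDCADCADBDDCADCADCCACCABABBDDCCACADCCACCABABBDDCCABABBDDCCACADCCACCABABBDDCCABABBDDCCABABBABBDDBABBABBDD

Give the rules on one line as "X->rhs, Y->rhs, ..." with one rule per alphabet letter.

A->BDD, B->CAD, C->BAB, D->CCA

  step 0 ⇒ step 1: DAD ⇒ CCA·BDD·CCA
    A ↦ BDD
    D ↦ CCA
    B ↦ CAD  (constrained at step 1)
    C ↦ BAB  (constrained at step 1)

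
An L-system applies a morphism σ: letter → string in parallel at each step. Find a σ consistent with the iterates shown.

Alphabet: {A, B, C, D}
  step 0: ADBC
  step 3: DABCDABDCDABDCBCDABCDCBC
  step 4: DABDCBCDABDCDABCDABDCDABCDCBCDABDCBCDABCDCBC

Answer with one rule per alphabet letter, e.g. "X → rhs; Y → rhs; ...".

A->B, B->DC, C->BC, D->DA

  step 3 ⇒ step 4: DABCDABDCDABDCBCDABCDCBC ⇒ DA·B·DC·BC·DA·B·DC·DA·BC·DA·B·DC·DA·BC·DC·BC·DA·B·DC·BC·DA·BC·DC·BC
    A ↦ B
    B ↦ DC
    C ↦ BC
    D ↦ DA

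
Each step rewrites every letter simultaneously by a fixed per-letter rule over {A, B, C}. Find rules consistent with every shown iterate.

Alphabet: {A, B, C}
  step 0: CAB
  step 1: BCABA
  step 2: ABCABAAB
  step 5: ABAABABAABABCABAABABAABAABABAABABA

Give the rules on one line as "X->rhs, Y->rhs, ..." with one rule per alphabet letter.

A->AB, B->A, C->BC

  step 1 ⇒ step 2: BCABA ⇒ A·BC·AB·A·AB
    A ↦ AB
    B ↦ A
    C ↦ BC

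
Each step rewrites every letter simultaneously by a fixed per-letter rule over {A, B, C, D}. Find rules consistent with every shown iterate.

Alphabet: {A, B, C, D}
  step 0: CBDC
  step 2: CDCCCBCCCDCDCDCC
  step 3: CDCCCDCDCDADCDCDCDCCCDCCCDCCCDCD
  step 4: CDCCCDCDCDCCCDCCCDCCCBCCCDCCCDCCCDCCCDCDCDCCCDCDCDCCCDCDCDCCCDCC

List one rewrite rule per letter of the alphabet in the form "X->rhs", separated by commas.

A->CB, B->AD, C->CD, D->CC

  step 3 ⇒ step 4: CDCCCDCDCDADCDCDCDCCCDCCCDCCCDCD ⇒ CD·CC·CD·CD·CD·CC·CD·CC·CD·CC·CB·CC·CD·CC·CD·CC·CD·CC·CD·CD·CD·CC·CD·CD·CD·CC·CD·CD·CD·CC·CD·CC
    A ↦ CB
    C ↦ CD
    D ↦ CC
  step 2 ⇒ step 3: CDCCCBCCCDCDCDCC ⇒ CD·CC·CD·CD·CD·AD·CD·CD·CD·CC·CD·CC·CD·CC·CD·CD
    B ↦ AD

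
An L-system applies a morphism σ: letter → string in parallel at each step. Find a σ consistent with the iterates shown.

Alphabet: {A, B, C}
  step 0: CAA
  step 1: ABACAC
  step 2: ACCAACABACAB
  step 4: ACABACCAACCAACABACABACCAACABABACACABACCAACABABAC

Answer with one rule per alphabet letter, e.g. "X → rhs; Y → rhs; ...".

A->AC, B->CA, C->AB

  step 1 ⇒ step 2: ABACAC ⇒ AC·CA·AC·AB·AC·AB
    A ↦ AC
    B ↦ CA
    C ↦ AB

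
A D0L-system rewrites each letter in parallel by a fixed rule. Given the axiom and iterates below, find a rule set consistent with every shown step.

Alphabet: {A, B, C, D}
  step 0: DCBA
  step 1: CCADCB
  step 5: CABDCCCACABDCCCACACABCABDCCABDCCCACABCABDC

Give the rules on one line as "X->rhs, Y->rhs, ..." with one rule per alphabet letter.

A->B, B->DC, C->CA, D->C

  step 0 ⇒ step 1: DCBA ⇒ C·CA·DC·B
    A ↦ B
    B ↦ DC
    C ↦ CA
    D ↦ C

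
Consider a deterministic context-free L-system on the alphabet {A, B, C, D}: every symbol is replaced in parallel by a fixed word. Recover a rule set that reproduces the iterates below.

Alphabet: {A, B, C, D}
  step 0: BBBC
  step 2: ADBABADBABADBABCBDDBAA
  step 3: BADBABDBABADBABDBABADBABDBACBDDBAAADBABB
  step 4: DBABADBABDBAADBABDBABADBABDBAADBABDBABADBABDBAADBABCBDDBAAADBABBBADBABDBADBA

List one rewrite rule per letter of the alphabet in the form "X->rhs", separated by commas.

  step 3 ⇒ step 4: BADBABDBABADBABDBABADBABDBACBDDBAAADBABB ⇒ DBA·B·A·DBA·B·DBA·A·DBA·B·DBA·B·A·DBA·B·DBA·A·DBA·B·DBA·B·A·DBA·B·DBA·A·DBA·B·CBD·DBA·A·A·DBA·B·B·B·A·DBA·B·DBA·DBA
    A ↦ B
    B ↦ DBA
    C ↦ CBD
    D ↦ A

A->B, B->DBA, C->CBD, D->A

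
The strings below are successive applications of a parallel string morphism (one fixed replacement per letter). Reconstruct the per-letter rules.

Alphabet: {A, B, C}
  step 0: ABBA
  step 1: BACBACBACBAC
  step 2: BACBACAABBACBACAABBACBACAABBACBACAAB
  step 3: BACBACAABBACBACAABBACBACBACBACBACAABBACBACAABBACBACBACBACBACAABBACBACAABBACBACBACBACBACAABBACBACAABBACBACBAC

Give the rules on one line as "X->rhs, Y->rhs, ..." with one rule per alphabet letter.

  step 2 ⇒ step 3: BACBACAABBACBACAABBACBACAABBACBACAAB ⇒ BAC·BAC·AAB·BAC·BAC·AAB·BAC·BAC·BAC·BAC·BAC·AAB·BAC·BAC·AAB·BAC·BAC·BAC·BAC·BAC·AAB·BAC·BAC·AAB·BAC·BAC·BAC·BAC·BAC·AAB·BAC·BAC·AAB·BAC·BAC·BAC
    A ↦ BAC
    B ↦ BAC
    C ↦ AAB

A->BAC, B->BAC, C->AAB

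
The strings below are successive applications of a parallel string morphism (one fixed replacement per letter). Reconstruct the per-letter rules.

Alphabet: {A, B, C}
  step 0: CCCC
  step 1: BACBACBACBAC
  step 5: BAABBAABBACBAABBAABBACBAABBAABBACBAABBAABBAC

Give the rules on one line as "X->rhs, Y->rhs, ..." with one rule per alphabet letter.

A->B, B->A, C->BAC

  step 0 ⇒ step 1: CCCC ⇒ BAC·BAC·BAC·BAC
    C ↦ BAC
    A ↦ B  (constrained at step 1)
    B ↦ A  (constrained at step 1)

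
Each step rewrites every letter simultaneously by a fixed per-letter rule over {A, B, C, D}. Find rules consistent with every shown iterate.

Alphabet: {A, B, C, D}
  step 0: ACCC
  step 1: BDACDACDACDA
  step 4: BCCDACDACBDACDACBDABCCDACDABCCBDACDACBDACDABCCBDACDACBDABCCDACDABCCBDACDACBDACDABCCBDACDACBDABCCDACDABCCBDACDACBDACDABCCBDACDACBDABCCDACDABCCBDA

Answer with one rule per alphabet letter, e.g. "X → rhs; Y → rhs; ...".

A->BDA, B->BC, C->CDA, D->C

  step 0 ⇒ step 1: ACCC ⇒ BDA·CDA·CDA·CDA
    A ↦ BDA
    C ↦ CDA
    B ↦ BC  (constrained at step 1)
    D ↦ C  (constrained at step 1)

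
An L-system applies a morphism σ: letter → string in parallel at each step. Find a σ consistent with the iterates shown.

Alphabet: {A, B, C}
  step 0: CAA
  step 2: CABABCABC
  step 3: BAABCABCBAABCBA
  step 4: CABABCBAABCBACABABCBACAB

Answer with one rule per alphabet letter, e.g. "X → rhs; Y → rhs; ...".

  step 3 ⇒ step 4: BAABCABCBAABCBA ⇒ C·AB·AB·C·BA·AB·C·BA·C·AB·AB·C·BA·C·AB
    A ↦ AB
    B ↦ C
    C ↦ BA

A->AB, B->C, C->BA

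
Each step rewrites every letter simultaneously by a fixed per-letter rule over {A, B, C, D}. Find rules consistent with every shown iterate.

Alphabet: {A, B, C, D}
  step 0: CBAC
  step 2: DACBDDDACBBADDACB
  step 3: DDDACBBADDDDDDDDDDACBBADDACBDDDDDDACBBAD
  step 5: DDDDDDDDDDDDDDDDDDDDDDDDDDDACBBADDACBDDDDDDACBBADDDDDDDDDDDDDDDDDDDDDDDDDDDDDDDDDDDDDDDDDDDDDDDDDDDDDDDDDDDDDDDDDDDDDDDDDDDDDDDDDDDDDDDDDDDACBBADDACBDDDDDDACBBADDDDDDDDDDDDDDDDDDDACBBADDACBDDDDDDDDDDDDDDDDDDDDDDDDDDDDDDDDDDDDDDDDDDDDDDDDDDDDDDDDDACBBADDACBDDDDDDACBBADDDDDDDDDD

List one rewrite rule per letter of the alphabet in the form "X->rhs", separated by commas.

A->ACB, B->D, C->BA, D->DDD

  step 2 ⇒ step 3: DACBDDDACBBADDACB ⇒ DDD·ACB·BA·D·DDD·DDD·DDD·ACB·BA·D·D·ACB·DDD·DDD·ACB·BA·D
    A ↦ ACB
    B ↦ D
    C ↦ BA
    D ↦ DDD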